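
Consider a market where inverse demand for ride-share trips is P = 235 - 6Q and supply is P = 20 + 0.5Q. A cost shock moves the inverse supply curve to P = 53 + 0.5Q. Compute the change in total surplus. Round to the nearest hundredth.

-1007.77

Initial equilibrium: Q_0 = 33.0769, P_0 = 36.5385; CS_0 = (1/2)(33.0769)(198.4615) = 3282.2485, PS_0 = (1/2)(33.0769)(16.5385) = 273.5207.
New equilibrium: 235 - 6Q = 53 + 0.5Q gives Q_1 = 28, P_1 = 67; CS_1 = 2352, PS_1 = 196.
Change in total surplus = (2352 + 196) - (3282.2485 + 273.5207) = -1007.7692.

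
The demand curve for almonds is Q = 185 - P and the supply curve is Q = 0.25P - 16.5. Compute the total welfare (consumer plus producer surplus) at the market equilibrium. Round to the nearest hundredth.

Rewriting demand in inverse form: P = 185 - Q.
Rewriting supply in inverse form: P = 66 + 4Q.
Set 185 - Q = 66 + 4Q, which gives 119 = 5Q, so Q* = 23.8 and P* = 185 - (23.8) = 161.2.
Total surplus is the full triangle between the curves from 0 to Q*: (1/2)(23.8)(185 - 66) = 1416.1.

1416.10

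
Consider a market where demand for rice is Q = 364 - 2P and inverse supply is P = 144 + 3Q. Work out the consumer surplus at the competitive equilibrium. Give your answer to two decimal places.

29.47

Rewriting demand in inverse form: P = 182 - 0.5Q.
Set 182 - 0.5Q = 144 + 3Q, which gives 38 = 3.5Q, so Q* = 10.8571 and P* = 182 - 0.5(10.8571) = 176.5714.
The demand choke price is 182, so CS = (1/2)(Q*)(182 - P*) = (1/2)(10.8571)(5.4286) = 29.4694.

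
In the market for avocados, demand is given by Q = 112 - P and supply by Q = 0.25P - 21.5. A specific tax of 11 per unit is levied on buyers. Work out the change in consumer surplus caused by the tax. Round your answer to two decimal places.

Rewriting demand in inverse form: P = 112 - Q.
Rewriting supply in inverse form: P = 86 + 4Q.
Pre-tax equilibrium: 112 - Q = 86 + 4Q gives Q* = 5.2, P* = 106.8.
With the tax, buyers' net willingness to pay falls by 11: (112 - 11) - Q = 86 + 4Q, so Q_t = 3. Buyers pay P_b = 109; sellers receive P_s = P_b - 11 = 98.
Consumers lose the trapezoid between P* and P_b out to Q_t plus the triangle from Q_t to Q*: change in CS = 4.5 - 13.52 = -9.02.

-9.02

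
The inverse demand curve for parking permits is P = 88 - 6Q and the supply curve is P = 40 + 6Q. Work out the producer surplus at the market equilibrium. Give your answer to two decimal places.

Set 88 - 6Q = 40 + 6Q, which gives 48 = 12Q, so Q* = 4 and P* = 88 - 6(4) = 64.
The supply curve's price intercept is 40, so PS = (1/2)(Q*)(P* - 40) = (1/2)(4)(24) = 48.

48.00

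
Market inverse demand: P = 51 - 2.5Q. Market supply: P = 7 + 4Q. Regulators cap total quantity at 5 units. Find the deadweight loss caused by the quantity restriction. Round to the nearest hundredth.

Unrestricted equilibrium: Q* = (51 - 7)/(2.5 + 4) = 6.7692.
At Q = 5 the demand price is 51 - 2.5(5) = 38.5 and the supply price is 7 + 4(5) = 27.
Deadweight loss is the triangle between the curves from 5 to 6.7692: (1/2)(38.5 - 27)(6.7692 - 5) = 10.1731.

10.17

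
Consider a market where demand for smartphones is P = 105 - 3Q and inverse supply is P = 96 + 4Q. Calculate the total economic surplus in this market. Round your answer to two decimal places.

5.79

Equilibrium: 105 - 3Q = 96 + 4Q, so Q* = 1.2857 and P* = 101.1429.
CS = (1/2)(1.2857)(3.8571) = 2.4796 and PS = (1/2)(1.2857)(5.1429) = 3.3061, so total surplus = 5.7857.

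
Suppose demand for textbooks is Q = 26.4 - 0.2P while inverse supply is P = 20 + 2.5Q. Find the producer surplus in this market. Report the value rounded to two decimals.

278.76

Rewriting demand in inverse form: P = 132 - 5Q.
Equilibrium: 132 - 5Q = 20 + 2.5Q, so Q* = 14.9333 and P* = 57.3333.
The supply curve's price intercept is 20, so PS = (1/2)(Q*)(P* - 20) = (1/2)(14.9333)(37.3333) = 278.7556.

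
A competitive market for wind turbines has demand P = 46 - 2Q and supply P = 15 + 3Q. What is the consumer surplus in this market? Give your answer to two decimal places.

Set 46 - 2Q = 15 + 3Q, which gives 31 = 5Q, so Q* = 6.2 and P* = 46 - 2(6.2) = 33.6.
The demand choke price is 46, so CS = (1/2)(Q*)(46 - P*) = (1/2)(6.2)(12.4) = 38.44.

38.44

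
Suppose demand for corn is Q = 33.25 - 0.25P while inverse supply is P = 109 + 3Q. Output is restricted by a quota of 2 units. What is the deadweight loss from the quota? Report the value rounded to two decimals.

Rewriting demand in inverse form: P = 133 - 4Q.
Unrestricted equilibrium: Q* = (133 - 109)/(4 + 3) = 3.4286.
At Q = 2 the demand price is 133 - 4(2) = 125 and the supply price is 109 + 3(2) = 115.
DWL = (1/2)(gap between curves at 2) x (Q* - 2) = (1/2)(10)(1.4286) = 7.1429.

7.14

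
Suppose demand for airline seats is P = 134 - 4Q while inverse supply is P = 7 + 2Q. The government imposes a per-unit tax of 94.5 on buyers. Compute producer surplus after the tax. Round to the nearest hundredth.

Without the tax, 134 - 4Q = 7 + 2Q so Q* = 21.1667 and P* = 49.3333.
A tax on buyers shifts demand down by 94.5: (134 - 94.5) - 4Q = 7 + 2Q, so Q_t = 5.4167. Buyers pay P_b = 112.3333; sellers receive P_s = P_b - 94.5 = 17.8333.
Producer surplus is the triangle above supply below P_s: (1/2)(5.4167)(17.8333 - 7) = 29.3403.

29.34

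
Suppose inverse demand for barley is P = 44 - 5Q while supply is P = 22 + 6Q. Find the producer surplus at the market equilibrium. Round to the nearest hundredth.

Set 44 - 5Q = 22 + 6Q, which gives 22 = 11Q, so Q* = 2 and P* = 44 - 5(2) = 34.
Producer surplus is the triangle above supply below P*: (1/2)(2)(34 - 22) = (1/2)(2)(12) = 12.

12.00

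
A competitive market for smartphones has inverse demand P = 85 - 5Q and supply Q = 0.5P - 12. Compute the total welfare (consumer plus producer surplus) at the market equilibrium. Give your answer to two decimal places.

Rewriting supply in inverse form: P = 24 + 2Q.
Equilibrium: 85 - 5Q = 24 + 2Q, so Q* = 8.7143 and P* = 41.4286.
Total surplus is the full triangle between the curves from 0 to Q*: (1/2)(8.7143)(85 - 24) = 265.7857.

265.79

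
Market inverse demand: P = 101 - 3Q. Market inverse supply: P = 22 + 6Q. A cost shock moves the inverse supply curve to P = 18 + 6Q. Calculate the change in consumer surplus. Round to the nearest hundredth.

Initial equilibrium: Q_0 = 8.7778, P_0 = 74.6667; CS_0 = (1/2)(8.7778)(26.3333) = 115.5741, PS_0 = (1/2)(8.7778)(52.6667) = 231.1481.
New equilibrium: 101 - 3Q = 18 + 6Q gives Q_1 = 9.2222, P_1 = 73.3333; CS_1 = 127.5741, PS_1 = 255.1481.
Change in consumer surplus = 127.5741 - 115.5741 = 12.

12.00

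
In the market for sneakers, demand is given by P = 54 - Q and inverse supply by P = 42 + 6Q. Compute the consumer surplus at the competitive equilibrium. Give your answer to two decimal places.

1.47

Set 54 - Q = 42 + 6Q, which gives 12 = 7Q, so Q* = 1.7143 and P* = 54 - (1.7143) = 52.2857.
The demand choke price is 54, so CS = (1/2)(Q*)(54 - P*) = (1/2)(1.7143)(1.7143) = 1.4694.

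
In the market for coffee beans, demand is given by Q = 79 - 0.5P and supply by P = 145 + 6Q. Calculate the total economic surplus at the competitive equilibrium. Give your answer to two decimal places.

Rewriting demand in inverse form: P = 158 - 2Q.
Setting demand equal to supply, 13 = 8Q, so Q* = 1.625 and P* = 154.75.
CS = (1/2)(1.625)(3.25) = 2.6406 and PS = (1/2)(1.625)(9.75) = 7.9219, so total surplus = 10.5625.

10.56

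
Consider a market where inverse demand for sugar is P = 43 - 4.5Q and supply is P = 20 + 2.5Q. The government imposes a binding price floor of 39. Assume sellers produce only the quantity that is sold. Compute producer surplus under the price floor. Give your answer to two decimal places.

15.90

Free-market equilibrium: 43 - 4.5Q = 20 + 2.5Q gives Q* = 3.2857, P* = 28.2143.
At P = 39, buyers demand (43 - 39)/4.5 = 0.8889 while sellers would supply more, so the quantity traded is 0.8889 at price 39.
The supply price at Q = 0.8889 is 22.2222. PS is the trapezoid between 39 and supply over [0, 0.8889]: (1/2)[(39 - 20) + (39 - 22.2222)](0.8889) = 15.9012.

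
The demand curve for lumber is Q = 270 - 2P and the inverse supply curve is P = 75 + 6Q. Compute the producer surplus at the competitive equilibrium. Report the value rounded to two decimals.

255.62

Rewriting demand in inverse form: P = 135 - 0.5Q.
Equilibrium: 135 - 0.5Q = 75 + 6Q, so Q* = 9.2308 and P* = 130.3846.
PS is the area between P* and the supply curve from 0 to Q*: (1/2)(9.2308)(55.3846) = 255.6213.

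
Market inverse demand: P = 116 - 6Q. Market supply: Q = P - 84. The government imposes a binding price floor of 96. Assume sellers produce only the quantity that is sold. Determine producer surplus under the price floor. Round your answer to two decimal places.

34.44

Rewriting supply in inverse form: P = 84 + Q.
Free-market equilibrium: 116 - 6Q = 84 + Q gives Q* = 4.5714, P* = 88.5714.
At P = 96, buyers demand (116 - 96)/6 = 3.3333 while sellers would supply more, so the quantity traded is 3.3333 at price 96.
The supply price at Q = 3.3333 is 87.3333. PS is the trapezoid between 96 and supply over [0, 3.3333]: (1/2)[(96 - 84) + (96 - 87.3333)](3.3333) = 34.4444.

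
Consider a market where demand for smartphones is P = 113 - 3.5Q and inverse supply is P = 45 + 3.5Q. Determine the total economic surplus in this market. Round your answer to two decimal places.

330.29

Equilibrium: 113 - 3.5Q = 45 + 3.5Q, so Q* = 9.7143 and P* = 79.
Total surplus is the full triangle between the curves from 0 to Q*: (1/2)(9.7143)(113 - 45) = 330.2857.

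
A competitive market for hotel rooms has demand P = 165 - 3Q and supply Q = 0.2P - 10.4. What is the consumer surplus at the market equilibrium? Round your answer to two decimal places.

Rewriting supply in inverse form: P = 52 + 5Q.
Set 165 - 3Q = 52 + 5Q, which gives 113 = 8Q, so Q* = 14.125 and P* = 165 - 3(14.125) = 122.625.
The demand choke price is 165, so CS = (1/2)(Q*)(165 - P*) = (1/2)(14.125)(42.375) = 299.2734.

299.27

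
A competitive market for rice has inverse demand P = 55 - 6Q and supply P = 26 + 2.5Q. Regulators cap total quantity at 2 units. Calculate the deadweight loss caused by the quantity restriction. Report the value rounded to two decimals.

Without the quota, 55 - 6Q = 26 + 2.5Q gives Q* = 3.4118.
At Q = 2 the demand price is 55 - 6(2) = 43 and the supply price is 26 + 2.5(2) = 31.
Deadweight loss is the triangle between the curves from 2 to 3.4118: (1/2)(43 - 31)(3.4118 - 2) = 8.4706.

8.47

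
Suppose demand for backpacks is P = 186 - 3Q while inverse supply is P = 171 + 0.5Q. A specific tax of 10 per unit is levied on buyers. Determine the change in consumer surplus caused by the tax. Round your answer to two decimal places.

Pre-tax equilibrium: 186 - 3Q = 171 + 0.5Q gives Q* = 4.2857, P* = 173.1429.
A tax on buyers shifts demand down by 10: (186 - 10) - 3Q = 171 + 0.5Q, so Q_t = 1.4286. Buyers pay P_b = 181.7143; sellers receive P_s = P_b - 10 = 171.7143.
Consumers lose the trapezoid between P* and P_b out to Q_t plus the triangle from Q_t to Q*: change in CS = 3.0612 - 27.551 = -24.4898.

-24.49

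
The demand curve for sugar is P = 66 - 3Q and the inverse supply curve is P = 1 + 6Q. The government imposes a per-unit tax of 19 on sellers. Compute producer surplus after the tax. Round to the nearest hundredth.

Without the tax, 66 - 3Q = 1 + 6Q so Q* = 7.2222 and P* = 44.3333.
A tax on sellers shifts supply up by 19: 66 - 3Q = 1 + 6Q + 19, so Q_t = 5.1111. Buyers pay P_b = 50.6667; sellers receive P_s = P_b - 19 = 31.6667.
PS = (1/2)(Q_t)(P_s - 1) = (1/2)(5.1111)(30.6667) = 78.3704.

78.37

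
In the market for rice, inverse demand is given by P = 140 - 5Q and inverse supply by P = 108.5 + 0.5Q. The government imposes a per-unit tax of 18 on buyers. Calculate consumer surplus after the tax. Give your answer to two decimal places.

Without the tax, 140 - 5Q = 108.5 + 0.5Q so Q* = 5.7273 and P* = 111.3636.
With the tax, buyers' net willingness to pay falls by 18: (140 - 18) - 5Q = 108.5 + 0.5Q, so Q_t = 2.4545. Buyers pay P_b = 127.7273; sellers receive P_s = P_b - 18 = 109.7273.
Consumer surplus is the triangle under demand above P_b: (1/2)(2.4545)(140 - 127.7273) = 15.062.

15.06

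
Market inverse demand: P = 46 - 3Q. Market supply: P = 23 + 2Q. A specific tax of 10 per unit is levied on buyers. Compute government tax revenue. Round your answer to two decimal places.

26.00

Pre-tax equilibrium: 46 - 3Q = 23 + 2Q gives Q* = 4.6, P* = 32.2.
A tax on buyers shifts demand down by 10: (46 - 10) - 3Q = 23 + 2Q, so Q_t = 2.6. Buyers pay P_b = 38.2; sellers receive P_s = P_b - 10 = 28.2.
Tax revenue = t x Q_t = 10 x 2.6 = 26.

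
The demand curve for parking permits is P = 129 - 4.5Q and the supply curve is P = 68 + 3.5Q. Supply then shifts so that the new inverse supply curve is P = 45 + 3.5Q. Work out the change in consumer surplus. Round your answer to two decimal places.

117.25

Initial equilibrium: Q_0 = 7.625, P_0 = 94.6875; CS_0 = (1/2)(7.625)(34.3125) = 130.8164, PS_0 = (1/2)(7.625)(26.6875) = 101.7461.
New equilibrium: 129 - 4.5Q = 45 + 3.5Q gives Q_1 = 10.5, P_1 = 81.75; CS_1 = 248.0625, PS_1 = 192.9375.
Change in consumer surplus = 248.0625 - 130.8164 = 117.2461.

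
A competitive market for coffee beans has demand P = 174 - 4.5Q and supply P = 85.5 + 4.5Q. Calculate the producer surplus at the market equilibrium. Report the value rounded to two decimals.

Equilibrium: 174 - 4.5Q = 85.5 + 4.5Q, so Q* = 9.8333 and P* = 129.75.
PS is the area between P* and the supply curve from 0 to Q*: (1/2)(9.8333)(44.25) = 217.5625.

217.56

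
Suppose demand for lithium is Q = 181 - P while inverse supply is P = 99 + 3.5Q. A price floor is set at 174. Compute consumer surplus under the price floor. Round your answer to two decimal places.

24.50

Rewriting demand in inverse form: P = 181 - Q.
Without the control, 181 - Q = 99 + 3.5Q so Q* = 18.2222 and P* = 162.7778.
At the floor price 174, quantity demanded is (181 - 174)/1 = 7; demand is the short side, so Q = 7 trades at P = 174.
CS is the triangle under demand above 174: (1/2)(7)(181 - 174) = 24.5.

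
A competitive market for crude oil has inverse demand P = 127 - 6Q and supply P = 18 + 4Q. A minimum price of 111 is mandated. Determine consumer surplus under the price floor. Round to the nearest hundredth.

21.33

Without the control, 127 - 6Q = 18 + 4Q so Q* = 10.9 and P* = 61.6.
At P = 111, buyers demand (127 - 111)/6 = 2.6667 while sellers would supply more, so the quantity traded is 2.6667 at price 111.
CS is the triangle under demand above 111: (1/2)(2.6667)(127 - 111) = 21.3333.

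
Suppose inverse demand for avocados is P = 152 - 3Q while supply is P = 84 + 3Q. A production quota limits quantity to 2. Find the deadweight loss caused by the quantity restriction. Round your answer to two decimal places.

Without the quota, 152 - 3Q = 84 + 3Q gives Q* = 11.3333.
At Q = 2 the demand price is 152 - 3(2) = 146 and the supply price is 84 + 3(2) = 90.
DWL = (1/2)(gap between curves at 2) x (Q* - 2) = (1/2)(56)(9.3333) = 261.3333.

261.33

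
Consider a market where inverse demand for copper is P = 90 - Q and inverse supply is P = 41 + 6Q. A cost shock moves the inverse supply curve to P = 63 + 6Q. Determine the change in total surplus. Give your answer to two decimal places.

-119.43

Initial equilibrium: Q_0 = 7, P_0 = 83; CS_0 = (1/2)(7)(7) = 24.5, PS_0 = (1/2)(7)(42) = 147.
New equilibrium: 90 - Q = 63 + 6Q gives Q_1 = 3.8571, P_1 = 86.1429; CS_1 = 7.4388, PS_1 = 44.6327.
Change in total surplus = (7.4388 + 44.6327) - (24.5 + 147) = -119.4286.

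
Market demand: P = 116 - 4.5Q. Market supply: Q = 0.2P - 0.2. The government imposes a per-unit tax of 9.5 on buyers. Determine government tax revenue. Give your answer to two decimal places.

105.50

Rewriting supply in inverse form: P = 1 + 5Q.
Pre-tax equilibrium: 116 - 4.5Q = 1 + 5Q gives Q* = 12.1053, P* = 61.5263.
With the tax, buyers' net willingness to pay falls by 9.5: (116 - 9.5) - 4.5Q = 1 + 5Q, so Q_t = 11.1053. Buyers pay P_b = 66.0263; sellers receive P_s = P_b - 9.5 = 56.5263.
Revenue is the tax times quantity traded: 9.5 x 11.1053 = 105.5.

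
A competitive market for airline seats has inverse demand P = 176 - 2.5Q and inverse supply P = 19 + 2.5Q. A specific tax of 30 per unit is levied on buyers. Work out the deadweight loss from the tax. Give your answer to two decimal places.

Without the tax, 176 - 2.5Q = 19 + 2.5Q so Q* = 31.4 and P* = 97.5.
A tax on buyers shifts demand down by 30: (176 - 30) - 2.5Q = 19 + 2.5Q, so Q_t = 25.4. Buyers pay P_b = 112.5; sellers receive P_s = P_b - 30 = 82.5.
The welfare triangle lost has base Q* - Q_t = 6 and height t = 30, so DWL = (1/2)(6)(30) = 90.

90.00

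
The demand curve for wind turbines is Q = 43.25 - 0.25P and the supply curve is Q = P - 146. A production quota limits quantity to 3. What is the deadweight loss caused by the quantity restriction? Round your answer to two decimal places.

14.40

Rewriting demand in inverse form: P = 173 - 4Q.
Rewriting supply in inverse form: P = 146 + Q.
Without the quota, 173 - 4Q = 146 + Q gives Q* = 5.4.
At Q = 3 the demand price is 173 - 4(3) = 161 and the supply price is 146 + (3) = 149.
DWL = (1/2)(gap between curves at 3) x (Q* - 3) = (1/2)(12)(2.4) = 14.4.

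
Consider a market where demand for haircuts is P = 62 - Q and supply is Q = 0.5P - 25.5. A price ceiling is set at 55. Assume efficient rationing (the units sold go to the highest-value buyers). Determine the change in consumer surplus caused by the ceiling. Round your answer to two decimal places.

Rewriting supply in inverse form: P = 51 + 2Q.
Without the control, 62 - Q = 51 + 2Q so Q* = 3.6667 and P* = 58.3333.
At the ceiling price 55, quantity supplied is (55 - 51)/2 = 2; supply is the short side, so Q = 2 trades at P = 55.
CS goes from (1/2)(3.6667)(3.6667) = 6.7222 to 12 (computed as (62 - 55)(2) - (1/2)(1)(2)^2), a change of 5.2778.

5.28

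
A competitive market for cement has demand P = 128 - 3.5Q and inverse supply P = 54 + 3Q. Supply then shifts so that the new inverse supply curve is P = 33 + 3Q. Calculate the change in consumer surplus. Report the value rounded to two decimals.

Initial equilibrium: Q_0 = 11.3846, P_0 = 88.1538; CS_0 = (1/2)(11.3846)(39.8462) = 226.8166, PS_0 = (1/2)(11.3846)(34.1538) = 194.4142.
New equilibrium: 128 - 3.5Q = 33 + 3Q gives Q_1 = 14.6154, P_1 = 76.8462; CS_1 = 373.8166, PS_1 = 320.4142.
Change in consumer surplus = 373.8166 - 226.8166 = 147.

147.00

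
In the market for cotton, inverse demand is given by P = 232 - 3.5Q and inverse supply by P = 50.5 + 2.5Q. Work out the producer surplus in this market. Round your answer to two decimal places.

Set 232 - 3.5Q = 50.5 + 2.5Q, which gives 181.5 = 6Q, so Q* = 30.25 and P* = 232 - 3.5(30.25) = 126.125.
The supply curve's price intercept is 50.5, so PS = (1/2)(Q*)(P* - 50.5) = (1/2)(30.25)(75.625) = 1143.8281.

1143.83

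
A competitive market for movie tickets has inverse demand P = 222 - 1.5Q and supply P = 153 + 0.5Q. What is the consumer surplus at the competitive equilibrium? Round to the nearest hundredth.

892.69

Set 222 - 1.5Q = 153 + 0.5Q, which gives 69 = 2Q, so Q* = 34.5 and P* = 222 - 1.5(34.5) = 170.25.
CS is the area between the demand curve and P* from 0 to Q*: (1/2)(34.5)(51.75) = 892.6875.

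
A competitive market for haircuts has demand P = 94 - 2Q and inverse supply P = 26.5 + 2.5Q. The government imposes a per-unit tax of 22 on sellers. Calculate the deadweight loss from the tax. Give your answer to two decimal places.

53.78

Pre-tax equilibrium: 94 - 2Q = 26.5 + 2.5Q gives Q* = 15, P* = 64.
A tax on sellers shifts supply up by 22: 94 - 2Q = 26.5 + 2.5Q + 22, so Q_t = 10.1111. Buyers pay P_b = 73.7778; sellers receive P_s = P_b - 22 = 51.7778.
The welfare triangle lost has base Q* - Q_t = 4.8889 and height t = 22, so DWL = (1/2)(4.8889)(22) = 53.7778.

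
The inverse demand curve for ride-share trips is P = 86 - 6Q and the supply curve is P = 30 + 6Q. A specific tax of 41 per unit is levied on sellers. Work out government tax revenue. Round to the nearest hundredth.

51.25

Pre-tax equilibrium: 86 - 6Q = 30 + 6Q gives Q* = 4.6667, P* = 58.
A tax on sellers shifts supply up by 41: 86 - 6Q = 30 + 6Q + 41, so Q_t = 1.25. Buyers pay P_b = 78.5; sellers receive P_s = P_b - 41 = 37.5.
Tax revenue = t x Q_t = 41 x 1.25 = 51.25.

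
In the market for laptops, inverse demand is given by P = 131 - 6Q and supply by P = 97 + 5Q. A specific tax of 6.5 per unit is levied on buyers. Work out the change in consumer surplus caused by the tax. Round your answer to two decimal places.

Without the tax, 131 - 6Q = 97 + 5Q so Q* = 3.0909 and P* = 112.4545.
A tax on buyers shifts demand down by 6.5: (131 - 6.5) - 6Q = 97 + 5Q, so Q_t = 2.5. Buyers pay P_b = 116; sellers receive P_s = P_b - 6.5 = 109.5.
Consumers lose the trapezoid between P* and P_b out to Q_t plus the triangle from Q_t to Q*: change in CS = 18.75 - 28.6612 = -9.9112.

-9.91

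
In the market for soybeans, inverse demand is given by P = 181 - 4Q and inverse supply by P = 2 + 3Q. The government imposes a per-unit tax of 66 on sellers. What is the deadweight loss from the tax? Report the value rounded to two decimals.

Pre-tax equilibrium: 181 - 4Q = 2 + 3Q gives Q* = 25.5714, P* = 78.7143.
With the tax, sellers need 66 more per unit: 181 - 4Q = 2 + 3Q + 66, so Q_t = 16.1429. Buyers pay P_b = 116.4286; sellers receive P_s = P_b - 66 = 50.4286.
Deadweight loss is the triangle between the curves from Q_t to Q*: (1/2)(25.5714 - 16.1429)(66) = 311.1429.

311.14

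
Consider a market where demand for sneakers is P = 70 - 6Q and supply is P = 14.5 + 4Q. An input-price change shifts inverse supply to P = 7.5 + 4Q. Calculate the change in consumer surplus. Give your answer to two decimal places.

Initial equilibrium: Q_0 = 5.55, P_0 = 36.7; CS_0 = (1/2)(5.55)(33.3) = 92.4075, PS_0 = (1/2)(5.55)(22.2) = 61.605.
New equilibrium: 70 - 6Q = 7.5 + 4Q gives Q_1 = 6.25, P_1 = 32.5; CS_1 = 117.1875, PS_1 = 78.125.
Change in consumer surplus = 117.1875 - 92.4075 = 24.78.

24.78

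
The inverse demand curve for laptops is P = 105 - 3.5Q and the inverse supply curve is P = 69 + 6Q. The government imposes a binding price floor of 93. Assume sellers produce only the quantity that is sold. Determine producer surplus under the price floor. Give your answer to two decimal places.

47.02

Free-market equilibrium: 105 - 3.5Q = 69 + 6Q gives Q* = 3.7895, P* = 91.7368.
At P = 93, buyers demand (105 - 93)/3.5 = 3.4286 while sellers would supply more, so the quantity traded is 3.4286 at price 93.
The supply price at Q = 3.4286 is 89.5714. PS is the trapezoid between 93 and supply over [0, 3.4286]: (1/2)[(93 - 69) + (93 - 89.5714)](3.4286) = 47.0204.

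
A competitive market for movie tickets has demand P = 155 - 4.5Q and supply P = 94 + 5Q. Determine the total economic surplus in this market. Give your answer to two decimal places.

195.84

Equilibrium: 155 - 4.5Q = 94 + 5Q, so Q* = 6.4211 and P* = 126.1053.
CS = (1/2)(6.4211)(28.8947) = 92.7673 and PS = (1/2)(6.4211)(32.1053) = 103.0748, so total surplus = 195.8421.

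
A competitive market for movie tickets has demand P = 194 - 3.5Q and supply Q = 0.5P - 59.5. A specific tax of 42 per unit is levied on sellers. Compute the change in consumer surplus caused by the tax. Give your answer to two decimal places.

-262.41

Rewriting supply in inverse form: P = 119 + 2Q.
Without the tax, 194 - 3.5Q = 119 + 2Q so Q* = 13.6364 and P* = 146.2727.
With the tax, sellers need 42 more per unit: 194 - 3.5Q = 119 + 2Q + 42, so Q_t = 6. Buyers pay P_b = 173; sellers receive P_s = P_b - 42 = 131.
CS falls from (1/2)(13.6364)(47.7273) = 325.4132 to (1/2)(6)(21) = 63, a change of -262.4132.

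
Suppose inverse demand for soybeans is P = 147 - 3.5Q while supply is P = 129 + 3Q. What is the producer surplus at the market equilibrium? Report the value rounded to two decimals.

Equilibrium: 147 - 3.5Q = 129 + 3Q, so Q* = 2.7692 and P* = 137.3077.
PS is the area between P* and the supply curve from 0 to Q*: (1/2)(2.7692)(8.3077) = 11.503.

11.50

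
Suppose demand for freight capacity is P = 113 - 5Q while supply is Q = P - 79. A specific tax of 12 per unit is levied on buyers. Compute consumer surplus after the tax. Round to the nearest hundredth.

33.61

Rewriting supply in inverse form: P = 79 + Q.
Without the tax, 113 - 5Q = 79 + Q so Q* = 5.6667 and P* = 84.6667.
With the tax, buyers' net willingness to pay falls by 12: (113 - 12) - 5Q = 79 + Q, so Q_t = 3.6667. Buyers pay P_b = 94.6667; sellers receive P_s = P_b - 12 = 82.6667.
Consumer surplus is the triangle under demand above P_b: (1/2)(3.6667)(113 - 94.6667) = 33.6111.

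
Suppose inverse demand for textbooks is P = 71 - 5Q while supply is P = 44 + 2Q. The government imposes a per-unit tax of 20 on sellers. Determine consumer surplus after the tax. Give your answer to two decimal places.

Pre-tax equilibrium: 71 - 5Q = 44 + 2Q gives Q* = 3.8571, P* = 51.7143.
With the tax, sellers need 20 more per unit: 71 - 5Q = 44 + 2Q + 20, so Q_t = 1. Buyers pay P_b = 66; sellers receive P_s = P_b - 20 = 46.
Consumer surplus is the triangle under demand above P_b: (1/2)(1)(71 - 66) = 2.5.

2.50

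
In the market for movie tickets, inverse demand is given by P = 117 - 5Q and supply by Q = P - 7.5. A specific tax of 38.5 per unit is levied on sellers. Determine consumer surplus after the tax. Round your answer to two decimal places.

Rewriting supply in inverse form: P = 7.5 + Q.
Pre-tax equilibrium: 117 - 5Q = 7.5 + Q gives Q* = 18.25, P* = 25.75.
A tax on sellers shifts supply up by 38.5: 117 - 5Q = 7.5 + Q + 38.5, so Q_t = 11.8333. Buyers pay P_b = 57.8333; sellers receive P_s = P_b - 38.5 = 19.3333.
CS = (1/2)(Q_t)(117 - P_b) = (1/2)(11.8333)(59.1667) = 350.0694.

350.07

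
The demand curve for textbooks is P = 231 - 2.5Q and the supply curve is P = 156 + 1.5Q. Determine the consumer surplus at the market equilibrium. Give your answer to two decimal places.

Set 231 - 2.5Q = 156 + 1.5Q, which gives 75 = 4Q, so Q* = 18.75 and P* = 231 - 2.5(18.75) = 184.125.
CS is the area between the demand curve and P* from 0 to Q*: (1/2)(18.75)(46.875) = 439.4531.

439.45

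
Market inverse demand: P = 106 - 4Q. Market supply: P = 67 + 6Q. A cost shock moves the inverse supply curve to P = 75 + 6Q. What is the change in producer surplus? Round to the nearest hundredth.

-16.80

Initial equilibrium: Q_0 = 3.9, P_0 = 90.4; CS_0 = (1/2)(3.9)(15.6) = 30.42, PS_0 = (1/2)(3.9)(23.4) = 45.63.
New equilibrium: 106 - 4Q = 75 + 6Q gives Q_1 = 3.1, P_1 = 93.6; CS_1 = 19.22, PS_1 = 28.83.
Change in producer surplus = 28.83 - 45.63 = -16.8.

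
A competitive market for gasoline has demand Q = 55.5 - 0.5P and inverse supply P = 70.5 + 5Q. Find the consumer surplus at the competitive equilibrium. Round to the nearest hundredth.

Rewriting demand in inverse form: P = 111 - 2Q.
Set 111 - 2Q = 70.5 + 5Q, which gives 40.5 = 7Q, so Q* = 5.7857 and P* = 111 - 2(5.7857) = 99.4286.
CS is the area between the demand curve and P* from 0 to Q*: (1/2)(5.7857)(11.5714) = 33.4745.

33.47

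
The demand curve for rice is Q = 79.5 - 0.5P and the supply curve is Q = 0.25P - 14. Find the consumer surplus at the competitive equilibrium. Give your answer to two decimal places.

294.69

Rewriting demand in inverse form: P = 159 - 2Q.
Rewriting supply in inverse form: P = 56 + 4Q.
Equilibrium: 159 - 2Q = 56 + 4Q, so Q* = 17.1667 and P* = 124.6667.
CS is the area between the demand curve and P* from 0 to Q*: (1/2)(17.1667)(34.3333) = 294.6944.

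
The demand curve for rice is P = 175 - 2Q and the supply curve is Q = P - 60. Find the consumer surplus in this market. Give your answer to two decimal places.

1469.44

Rewriting supply in inverse form: P = 60 + Q.
Setting demand equal to supply, 115 = 3Q, so Q* = 38.3333 and P* = 98.3333.
CS is the area between the demand curve and P* from 0 to Q*: (1/2)(38.3333)(76.6667) = 1469.4444.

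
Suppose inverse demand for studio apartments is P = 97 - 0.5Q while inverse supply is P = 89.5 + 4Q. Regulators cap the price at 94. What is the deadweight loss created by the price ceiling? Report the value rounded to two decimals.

Without the control, 97 - 0.5Q = 89.5 + 4Q so Q* = 1.6667 and P* = 96.1667.
At the ceiling price 94, quantity supplied is (94 - 89.5)/4 = 1.125; supply is the short side, so Q = 1.125 trades at P = 94.
At Q = 1.125 the demand price is 96.4375 and the supply price is 94. Deadweight loss is the triangle between the curves from 1.125 to 1.6667: (1/2)(96.4375 - 94)(1.6667 - 1.125) = 0.6602.

0.66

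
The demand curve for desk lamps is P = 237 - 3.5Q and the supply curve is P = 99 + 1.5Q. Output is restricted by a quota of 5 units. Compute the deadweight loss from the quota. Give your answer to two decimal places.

1276.90

Unrestricted equilibrium: Q* = (237 - 99)/(3.5 + 1.5) = 27.6.
At Q = 5 the demand price is 237 - 3.5(5) = 219.5 and the supply price is 99 + 1.5(5) = 106.5.
Deadweight loss is the triangle between the curves from 5 to 27.6: (1/2)(219.5 - 106.5)(27.6 - 5) = 1276.9.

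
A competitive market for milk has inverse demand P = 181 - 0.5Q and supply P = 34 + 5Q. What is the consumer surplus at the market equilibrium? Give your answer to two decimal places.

178.59

Set 181 - 0.5Q = 34 + 5Q, which gives 147 = 5.5Q, so Q* = 26.7273 and P* = 181 - 0.5(26.7273) = 167.6364.
The demand choke price is 181, so CS = (1/2)(Q*)(181 - P*) = (1/2)(26.7273)(13.3636) = 178.5868.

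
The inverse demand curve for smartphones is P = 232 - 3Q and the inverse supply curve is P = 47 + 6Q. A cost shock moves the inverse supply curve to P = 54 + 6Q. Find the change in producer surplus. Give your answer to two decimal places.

-94.11

Initial equilibrium: Q_0 = 20.5556, P_0 = 170.3333; CS_0 = (1/2)(20.5556)(61.6667) = 633.7963, PS_0 = (1/2)(20.5556)(123.3333) = 1267.5926.
New equilibrium: 232 - 3Q = 54 + 6Q gives Q_1 = 19.7778, P_1 = 172.6667; CS_1 = 586.7407, PS_1 = 1173.4815.
Change in producer surplus = 1173.4815 - 1267.5926 = -94.1111.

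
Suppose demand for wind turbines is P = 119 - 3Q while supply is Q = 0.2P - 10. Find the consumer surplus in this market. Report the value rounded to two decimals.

111.59

Rewriting supply in inverse form: P = 50 + 5Q.
Setting demand equal to supply, 69 = 8Q, so Q* = 8.625 and P* = 93.125.
Consumer surplus is the triangle under demand above P*: (1/2)(8.625)(119 - 93.125) = (1/2)(8.625)(25.875) = 111.5859.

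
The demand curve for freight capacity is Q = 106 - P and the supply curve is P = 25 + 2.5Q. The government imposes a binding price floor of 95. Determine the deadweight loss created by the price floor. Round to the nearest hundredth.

Rewriting demand in inverse form: P = 106 - Q.
Without the control, 106 - Q = 25 + 2.5Q so Q* = 23.1429 and P* = 82.8571.
At P = 95, buyers demand (106 - 95)/1 = 11 while sellers would supply more, so the quantity traded is 11 at price 95.
At Q = 11 the demand price is 95 and the supply price is 52.5. Deadweight loss is the triangle between the curves from 11 to 23.1429: (1/2)(95 - 52.5)(23.1429 - 11) = 258.0357.

258.04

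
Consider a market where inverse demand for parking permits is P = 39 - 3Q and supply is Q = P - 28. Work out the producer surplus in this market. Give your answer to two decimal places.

Rewriting supply in inverse form: P = 28 + Q.
Equilibrium: 39 - 3Q = 28 + Q, so Q* = 2.75 and P* = 30.75.
PS is the area between P* and the supply curve from 0 to Q*: (1/2)(2.75)(2.75) = 3.7812.

3.78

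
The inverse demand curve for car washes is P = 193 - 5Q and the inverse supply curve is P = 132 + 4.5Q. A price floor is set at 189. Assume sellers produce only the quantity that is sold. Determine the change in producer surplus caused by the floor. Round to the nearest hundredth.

Without the control, 193 - 5Q = 132 + 4.5Q so Q* = 6.4211 and P* = 160.8947.
At the floor price 189, quantity demanded is (193 - 189)/5 = 0.8; demand is the short side, so Q = 0.8 trades at P = 189.
PS goes from (1/2)(6.4211)(28.8947) = 92.7673 to 44.16 (computed as (189 - 132)(0.8) - (1/2)(4.5)(0.8)^2), a change of -48.6073.

-48.61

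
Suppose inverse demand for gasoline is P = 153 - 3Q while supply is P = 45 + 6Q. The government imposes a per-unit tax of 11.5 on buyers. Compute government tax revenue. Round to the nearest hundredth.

123.31

Pre-tax equilibrium: 153 - 3Q = 45 + 6Q gives Q* = 12, P* = 117.
With the tax, buyers' net willingness to pay falls by 11.5: (153 - 11.5) - 3Q = 45 + 6Q, so Q_t = 10.7222. Buyers pay P_b = 120.8333; sellers receive P_s = P_b - 11.5 = 109.3333.
Revenue is the tax times quantity traded: 11.5 x 10.7222 = 123.3056.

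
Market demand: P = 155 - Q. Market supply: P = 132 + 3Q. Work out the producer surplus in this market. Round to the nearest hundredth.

49.59

Setting demand equal to supply, 23 = 4Q, so Q* = 5.75 and P* = 149.25.
The supply curve's price intercept is 132, so PS = (1/2)(Q*)(P* - 132) = (1/2)(5.75)(17.25) = 49.5938.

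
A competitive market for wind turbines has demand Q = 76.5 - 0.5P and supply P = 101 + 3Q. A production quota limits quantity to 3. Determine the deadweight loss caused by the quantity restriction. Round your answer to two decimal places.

Rewriting demand in inverse form: P = 153 - 2Q.
Unrestricted equilibrium: Q* = (153 - 101)/(2 + 3) = 10.4.
At Q = 3 the demand price is 153 - 2(3) = 147 and the supply price is 101 + 3(3) = 110.
DWL = (1/2)(gap between curves at 3) x (Q* - 3) = (1/2)(37)(7.4) = 136.9.

136.90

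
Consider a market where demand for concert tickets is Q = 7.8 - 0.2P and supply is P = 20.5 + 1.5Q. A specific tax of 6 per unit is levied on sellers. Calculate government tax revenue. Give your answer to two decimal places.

Rewriting demand in inverse form: P = 39 - 5Q.
Pre-tax equilibrium: 39 - 5Q = 20.5 + 1.5Q gives Q* = 2.8462, P* = 24.7692.
A tax on sellers shifts supply up by 6: 39 - 5Q = 20.5 + 1.5Q + 6, so Q_t = 1.9231. Buyers pay P_b = 29.3846; sellers receive P_s = P_b - 6 = 23.3846.
Tax revenue = t x Q_t = 6 x 1.9231 = 11.5385.

11.54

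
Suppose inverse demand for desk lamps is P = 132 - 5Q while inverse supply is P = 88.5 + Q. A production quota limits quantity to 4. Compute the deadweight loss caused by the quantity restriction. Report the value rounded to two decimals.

Unrestricted equilibrium: Q* = (132 - 88.5)/(5 + 1) = 7.25.
At Q = 4 the demand price is 132 - 5(4) = 112 and the supply price is 88.5 + (4) = 92.5.
Deadweight loss is the triangle between the curves from 4 to 7.25: (1/2)(112 - 92.5)(7.25 - 4) = 31.6875.

31.69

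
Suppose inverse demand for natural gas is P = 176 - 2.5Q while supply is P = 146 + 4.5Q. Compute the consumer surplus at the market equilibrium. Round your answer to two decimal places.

22.96

Setting demand equal to supply, 30 = 7Q, so Q* = 4.2857 and P* = 165.2857.
The demand choke price is 176, so CS = (1/2)(Q*)(176 - P*) = (1/2)(4.2857)(10.7143) = 22.9592.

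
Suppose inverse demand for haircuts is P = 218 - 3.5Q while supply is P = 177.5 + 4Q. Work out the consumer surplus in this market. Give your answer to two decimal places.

51.03

Set 218 - 3.5Q = 177.5 + 4Q, which gives 40.5 = 7.5Q, so Q* = 5.4 and P* = 218 - 3.5(5.4) = 199.1.
Consumer surplus is the triangle under demand above P*: (1/2)(5.4)(218 - 199.1) = (1/2)(5.4)(18.9) = 51.03.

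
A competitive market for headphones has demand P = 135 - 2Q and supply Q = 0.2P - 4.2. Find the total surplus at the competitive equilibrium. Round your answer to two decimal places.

928.29

Rewriting supply in inverse form: P = 21 + 5Q.
Set 135 - 2Q = 21 + 5Q, which gives 114 = 7Q, so Q* = 16.2857 and P* = 135 - 2(16.2857) = 102.4286.
Total surplus is the full triangle between the curves from 0 to Q*: (1/2)(16.2857)(135 - 21) = 928.2857.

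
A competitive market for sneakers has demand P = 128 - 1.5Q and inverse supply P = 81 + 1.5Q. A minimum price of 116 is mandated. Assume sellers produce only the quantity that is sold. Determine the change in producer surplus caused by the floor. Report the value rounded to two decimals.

Free-market equilibrium: 128 - 1.5Q = 81 + 1.5Q gives Q* = 15.6667, P* = 104.5.
At P = 116, buyers demand (128 - 116)/1.5 = 8 while sellers would supply more, so the quantity traded is 8 at price 116.
PS goes from (1/2)(15.6667)(23.5) = 184.0833 to 232 (computed as (116 - 81)(8) - (1/2)(1.5)(8)^2), a change of 47.9167.

47.92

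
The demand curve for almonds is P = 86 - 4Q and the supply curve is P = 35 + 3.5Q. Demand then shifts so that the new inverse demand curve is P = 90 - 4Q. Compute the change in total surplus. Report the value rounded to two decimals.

28.27

Initial equilibrium: Q_0 = 6.8, P_0 = 58.8; CS_0 = (1/2)(6.8)(27.2) = 92.48, PS_0 = (1/2)(6.8)(23.8) = 80.92.
New equilibrium: 90 - 4Q = 35 + 3.5Q gives Q_1 = 7.3333, P_1 = 60.6667; CS_1 = 107.5556, PS_1 = 94.1111.
Change in total surplus = (107.5556 + 94.1111) - (92.48 + 80.92) = 28.2667.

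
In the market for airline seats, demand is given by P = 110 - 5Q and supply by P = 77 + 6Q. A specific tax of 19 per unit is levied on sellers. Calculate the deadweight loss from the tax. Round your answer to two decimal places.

Pre-tax equilibrium: 110 - 5Q = 77 + 6Q gives Q* = 3, P* = 95.
A tax on sellers shifts supply up by 19: 110 - 5Q = 77 + 6Q + 19, so Q_t = 1.2727. Buyers pay P_b = 103.6364; sellers receive P_s = P_b - 19 = 84.6364.
Deadweight loss is the triangle between the curves from Q_t to Q*: (1/2)(3 - 1.2727)(19) = 16.4091.

16.41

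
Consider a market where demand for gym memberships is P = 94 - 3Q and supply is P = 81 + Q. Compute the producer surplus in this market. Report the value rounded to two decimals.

Set 94 - 3Q = 81 + Q, which gives 13 = 4Q, so Q* = 3.25 and P* = 94 - 3(3.25) = 84.25.
Producer surplus is the triangle above supply below P*: (1/2)(3.25)(84.25 - 81) = (1/2)(3.25)(3.25) = 5.2812.

5.28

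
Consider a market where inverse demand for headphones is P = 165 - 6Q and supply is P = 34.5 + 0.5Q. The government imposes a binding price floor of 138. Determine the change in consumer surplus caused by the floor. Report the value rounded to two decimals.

-1148.50

Free-market equilibrium: 165 - 6Q = 34.5 + 0.5Q gives Q* = 20.0769, P* = 44.5385.
At the floor price 138, quantity demanded is (165 - 138)/6 = 4.5; demand is the short side, so Q = 4.5 trades at P = 138.
CS goes from (1/2)(20.0769)(120.4615) = 1209.2485 to 60.75 (computed as (165 - 138)(4.5) - (1/2)(6)(4.5)^2), a change of -1148.4985.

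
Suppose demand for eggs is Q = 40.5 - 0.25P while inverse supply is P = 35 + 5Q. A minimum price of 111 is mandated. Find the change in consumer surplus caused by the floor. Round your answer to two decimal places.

-73.12

Rewriting demand in inverse form: P = 162 - 4Q.
Free-market equilibrium: 162 - 4Q = 35 + 5Q gives Q* = 14.1111, P* = 105.5556.
At P = 111, buyers demand (162 - 111)/4 = 12.75 while sellers would supply more, so the quantity traded is 12.75 at price 111.
CS goes from (1/2)(14.1111)(56.4444) = 398.2469 to 325.125 (computed as (162 - 111)(12.75) - (1/2)(4)(12.75)^2), a change of -73.1219.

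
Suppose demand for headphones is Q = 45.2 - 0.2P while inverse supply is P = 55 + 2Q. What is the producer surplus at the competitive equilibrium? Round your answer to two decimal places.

Rewriting demand in inverse form: P = 226 - 5Q.
Set 226 - 5Q = 55 + 2Q, which gives 171 = 7Q, so Q* = 24.4286 and P* = 226 - 5(24.4286) = 103.8571.
Producer surplus is the triangle above supply below P*: (1/2)(24.4286)(103.8571 - 55) = (1/2)(24.4286)(48.8571) = 596.7551.

596.76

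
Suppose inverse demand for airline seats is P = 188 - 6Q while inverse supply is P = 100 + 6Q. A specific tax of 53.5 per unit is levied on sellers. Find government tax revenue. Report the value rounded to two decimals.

Without the tax, 188 - 6Q = 100 + 6Q so Q* = 7.3333 and P* = 144.
With the tax, sellers need 53.5 more per unit: 188 - 6Q = 100 + 6Q + 53.5, so Q_t = 2.875. Buyers pay P_b = 170.75; sellers receive P_s = P_b - 53.5 = 117.25.
Revenue is the tax times quantity traded: 53.5 x 2.875 = 153.8125.

153.81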